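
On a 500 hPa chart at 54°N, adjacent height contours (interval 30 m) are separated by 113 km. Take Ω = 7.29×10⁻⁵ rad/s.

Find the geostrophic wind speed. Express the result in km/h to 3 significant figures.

Coriolis parameter at 54°N:
f = 2Ω sin φ = 2 × 7.29×10⁻⁵ × sin 54° = 1.18×10⁻⁴ s⁻¹
Height gradient: |∂Z/∂n| = 30 m / 113000 m = 2.65×10⁻⁴
On a pressure surface, geostrophic balance gives V_g = (g/f)|∂Z/∂n|:
V_g = 9.81 × 2.65×10⁻⁴ / 1.18×10⁻⁴ = 22.1 m/s
Converting: 22.1 m/s × 3.6 = 79.5 km/h

79.5 km/h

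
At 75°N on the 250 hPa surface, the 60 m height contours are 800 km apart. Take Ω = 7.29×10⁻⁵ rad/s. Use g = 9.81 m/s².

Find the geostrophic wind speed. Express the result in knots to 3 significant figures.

10.2 knots

Coriolis parameter at 75°N:
f = 2Ω sin φ = 2 × 7.29×10⁻⁵ × sin 75° = 1.41×10⁻⁴ s⁻¹
Height gradient: |∂Z/∂n| = 60 m / 800000 m = 7.50×10⁻⁵
On a pressure surface, geostrophic balance gives V_g = (g/f)|∂Z/∂n|:
V_g = 9.81 × 7.50×10⁻⁵ / 1.41×10⁻⁴ = 5.22 m/s
Converting: 5.22 m/s × 1.944 = 10.2 knots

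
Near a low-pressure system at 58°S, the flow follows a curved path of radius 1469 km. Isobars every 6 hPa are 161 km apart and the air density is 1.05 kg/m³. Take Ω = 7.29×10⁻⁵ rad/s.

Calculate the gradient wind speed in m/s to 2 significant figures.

Coriolis parameter at 58°S:
f = 2Ω sin φ = 2 × 7.29×10⁻⁵ × sin 58° = 1.24×10⁻⁴ s⁻¹
Pressure gradient: |∂P/∂n| = 600 Pa / 161000 m = 3.73×10⁻³ Pa/m
Geostrophic speed: V_g = |∂P/∂n|/(fρ) = 3.73×10⁻³/(1.24×10⁻⁴ × 1.05) = 28.7 m/s
Around a low, centrifugal force acts outward with Coriolis, so pressure-gradient force balances both:
(1/ρ)|∂P/∂n| = fV + V²/R  →  V² + fR·V − fR·V_g = 0
With fR = 1.24×10⁻⁴ × 1469×10³ m = 182 m/s:
V = [−fR + √((fR)² + 4 fR V_g)]/2 = [−182 + √(182² + 4×182×28.7)]/2 = 25.2 m/s
Subgeostrophic (V < V_g = 28.7 m/s), as expected around a low.

25 m/s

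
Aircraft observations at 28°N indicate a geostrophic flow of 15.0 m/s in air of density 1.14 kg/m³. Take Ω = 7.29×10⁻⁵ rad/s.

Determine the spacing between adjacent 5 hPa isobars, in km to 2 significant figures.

430 km

Coriolis parameter at 28°N:
f = 2Ω sin φ = 2 × 7.29×10⁻⁵ × sin 28° = 6.84×10⁻⁵ s⁻¹
Geostrophic balance rearranged: |∂P/∂n| = f ρ V_g
|∂P/∂n| = 6.84×10⁻⁵ × 1.14 × 15.0 = 1.17×10⁻³ Pa/m
Isobar spacing: Δn = ΔP/|∂P/∂n| = 500 Pa / 1.17×10⁻³ Pa/m = 427176 m ≈ 430 km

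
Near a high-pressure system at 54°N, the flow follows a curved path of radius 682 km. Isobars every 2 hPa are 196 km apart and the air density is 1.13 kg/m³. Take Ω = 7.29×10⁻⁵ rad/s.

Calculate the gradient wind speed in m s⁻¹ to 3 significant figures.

8.57 m s⁻¹

Coriolis parameter at 54°N:
f = 2Ω sin φ = 2 × 7.29×10⁻⁵ × sin 54° = 1.18×10⁻⁴ s⁻¹
Pressure gradient: |∂P/∂n| = 200 Pa / 196000 m = 1.02×10⁻³ Pa/m
Geostrophic speed: V_g = |∂P/∂n|/(fρ) = 1.02×10⁻³/(1.18×10⁻⁴ × 1.13) = 7.66 m/s
Around a high, pressure-gradient force acts outward with centrifugal, so Coriolis balances both:
fV = (1/ρ)|∂P/∂n| + V²/R  →  V² − fR·V + fR·V_g = 0
With fR = 1.18×10⁻⁴ × 682×10³ m = 80.4 m/s:
V = [fR − √((fR)² − 4 fR V_g)]/2 = [80.4 − √(80.4² − 4×80.4×7.66)]/2 = 8.57 m/s
Supergeostrophic (V > V_g = 7.66 m/s), as expected around a high.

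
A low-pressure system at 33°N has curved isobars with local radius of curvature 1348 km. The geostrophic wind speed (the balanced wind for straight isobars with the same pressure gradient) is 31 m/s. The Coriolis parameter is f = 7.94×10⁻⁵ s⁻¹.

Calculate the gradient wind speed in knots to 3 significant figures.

Around a low, centrifugal force acts outward with Coriolis, so pressure-gradient force balances both:
(1/ρ)|∂P/∂n| = fV + V²/R  →  V² + fR·V − fR·V_g = 0
With fR = 7.94×10⁻⁵ × 1348×10³ m = 107 m/s:
V = [−fR + √((fR)² + 4 fR V_g)]/2 = [−107 + √(107² + 4×107×31)]/2 = 25.1 m/s
Subgeostrophic (V < V_g = 31 m/s), as expected around a low.
Converting: 25.1 m/s × 1.944 = 48.8 knots

48.8 knots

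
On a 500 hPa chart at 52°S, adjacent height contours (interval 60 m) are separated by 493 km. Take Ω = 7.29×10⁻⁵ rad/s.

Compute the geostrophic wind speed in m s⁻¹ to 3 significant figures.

Coriolis parameter at 52°S:
f = 2Ω sin φ = 2 × 7.29×10⁻⁵ × sin 52° = 1.15×10⁻⁴ s⁻¹
Height gradient: |∂Z/∂n| = 60 m / 493000 m = 1.22×10⁻⁴
On a pressure surface, geostrophic balance gives V_g = (g/f)|∂Z/∂n|:
V_g = 9.81 × 1.22×10⁻⁴ / 1.15×10⁻⁴ = 10.4 m/s

10.4 m s⁻¹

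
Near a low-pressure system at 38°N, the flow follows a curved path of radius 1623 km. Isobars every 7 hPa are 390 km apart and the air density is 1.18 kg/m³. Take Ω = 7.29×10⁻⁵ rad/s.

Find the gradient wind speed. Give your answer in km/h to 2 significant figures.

55 km/h

Coriolis parameter at 38°N:
f = 2Ω sin φ = 2 × 7.29×10⁻⁵ × sin 38° = 8.98×10⁻⁵ s⁻¹
Pressure gradient: |∂P/∂n| = 700 Pa / 390000 m = 1.79×10⁻³ Pa/m
Geostrophic speed: V_g = |∂P/∂n|/(fρ) = 1.79×10⁻³/(8.98×10⁻⁵ × 1.18) = 16.9 m/s
Around a low, centrifugal force acts outward with Coriolis, so pressure-gradient force balances both:
(1/ρ)|∂P/∂n| = fV + V²/R  →  V² + fR·V − fR·V_g = 0
With fR = 8.98×10⁻⁵ × 1623×10³ m = 146 m/s:
V = [−fR + √((fR)² + 4 fR V_g)]/2 = [−146 + √(146² + 4×146×16.9)]/2 = 15.3 m/s
Subgeostrophic (V < V_g = 16.9 m/s), as expected around a low.
Converting: 15.3 m/s × 3.6 = 55 km/h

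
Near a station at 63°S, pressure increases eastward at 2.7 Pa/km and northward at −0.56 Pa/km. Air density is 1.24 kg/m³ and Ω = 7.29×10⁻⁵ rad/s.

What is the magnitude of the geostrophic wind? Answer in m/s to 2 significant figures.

17 m/s

Coriolis parameter at 63°S:
f = 2Ω sin φ = 2 × 7.29×10⁻⁵ × sin 63° = 1.30×10⁻⁴ s⁻¹
In the Southern Hemisphere f is negative: f = −1.30×10⁻⁴ s⁻¹.
Component geostrophic relations (x east, y north):
u_g = −(1/(fρ)) ∂P/∂y,  v_g = (1/(fρ)) ∂P/∂x
u_g = −(−0.56×10⁻³)/(−1.30×10⁻⁴ × 1.24) = −3.48 m/s;  v_g = (2.7×10⁻³)/(−1.30×10⁻⁴ × 1.24) = −16.8 m/s
|V_g| = √(u_g² + v_g²) = 17.1 m/s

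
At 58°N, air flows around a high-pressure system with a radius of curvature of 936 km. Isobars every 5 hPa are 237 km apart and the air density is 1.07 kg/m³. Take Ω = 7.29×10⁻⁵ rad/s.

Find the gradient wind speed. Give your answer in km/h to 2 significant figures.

Coriolis parameter at 58°N:
f = 2Ω sin φ = 2 × 7.29×10⁻⁵ × sin 58° = 1.24×10⁻⁴ s⁻¹
Pressure gradient: |∂P/∂n| = 500 Pa / 237000 m = 2.11×10⁻³ Pa/m
Geostrophic speed: V_g = |∂P/∂n|/(fρ) = 2.11×10⁻³/(1.24×10⁻⁴ × 1.07) = 15.9 m/s
Around a high, pressure-gradient force acts outward with centrifugal, so Coriolis balances both:
fV = (1/ρ)|∂P/∂n| + V²/R  →  V² − fR·V + fR·V_g = 0
With fR = 1.24×10⁻⁴ × 936×10³ m = 116 m/s:
V = [fR − √((fR)² − 4 fR V_g)]/2 = [116 − √(116² − 4×116×15.9)]/2 = 19.1 m/s
Supergeostrophic (V > V_g = 15.9 m/s), as expected around a high.
Converting: 19.1 m/s × 3.6 = 69 km/h

69 km/h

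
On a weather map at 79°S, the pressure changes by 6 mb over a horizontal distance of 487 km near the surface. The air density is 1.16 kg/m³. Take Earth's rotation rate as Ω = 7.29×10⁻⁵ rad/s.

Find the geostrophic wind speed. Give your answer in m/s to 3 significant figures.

Coriolis parameter at 79°S:
f = 2Ω sin φ = 2 × 7.29×10⁻⁵ × sin 79° = 1.43×10⁻⁴ s⁻¹
Pressure gradient: |∂P/∂n| = 600 Pa / 487000 m = 1.23×10⁻³ Pa/m
Geostrophic balance (pressure-gradient force = Coriolis force):
V_g = (1/(fρ)) |∂P/∂n| = 1.23×10⁻³ / (1.43×10⁻⁴ × 1.16) = 7.42 m/s

7.42 m/s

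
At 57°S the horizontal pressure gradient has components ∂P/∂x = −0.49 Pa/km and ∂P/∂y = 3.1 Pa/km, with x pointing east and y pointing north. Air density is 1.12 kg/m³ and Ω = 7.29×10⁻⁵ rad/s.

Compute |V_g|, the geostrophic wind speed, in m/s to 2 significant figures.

23 m/s

Coriolis parameter at 57°S:
f = 2Ω sin φ = 2 × 7.29×10⁻⁵ × sin 57° = 1.22×10⁻⁴ s⁻¹
In the Southern Hemisphere f is negative: f = −1.22×10⁻⁴ s⁻¹.
Component geostrophic relations (x east, y north):
u_g = −(1/(fρ)) ∂P/∂y,  v_g = (1/(fρ)) ∂P/∂x
u_g = −(3.1×10⁻³)/(−1.22×10⁻⁴ × 1.12) = 22.6 m/s;  v_g = (−0.49×10⁻³)/(−1.22×10⁻⁴ × 1.12) = 3.58 m/s
|V_g| = √(u_g² + v_g²) = 22.9 m/s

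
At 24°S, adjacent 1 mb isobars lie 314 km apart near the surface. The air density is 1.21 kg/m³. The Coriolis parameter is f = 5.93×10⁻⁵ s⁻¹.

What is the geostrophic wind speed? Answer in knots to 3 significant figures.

8.63 knots

Pressure gradient: |∂P/∂n| = 100 Pa / 314000 m = 3.18×10⁻⁴ Pa/m
Geostrophic balance (pressure-gradient force = Coriolis force):
V_g = (1/(fρ)) |∂P/∂n| = 3.18×10⁻⁴ / (5.93×10⁻⁵ × 1.21) = 4.44 m/s
Converting: 4.44 m/s × 1.944 = 8.63 knots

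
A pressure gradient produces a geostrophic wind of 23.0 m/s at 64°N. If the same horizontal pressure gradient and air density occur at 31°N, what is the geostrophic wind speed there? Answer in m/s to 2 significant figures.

With the same pressure gradient and density, V_g ∝ 1/f ∝ 1/sin φ.
V₂ = V₁ · sin φ₁ / sin φ₂ = 23.0 × sin 64° / sin 31°
V₂ = 23.0 × 0.8988/0.5150 = 40 m/s

40 m/s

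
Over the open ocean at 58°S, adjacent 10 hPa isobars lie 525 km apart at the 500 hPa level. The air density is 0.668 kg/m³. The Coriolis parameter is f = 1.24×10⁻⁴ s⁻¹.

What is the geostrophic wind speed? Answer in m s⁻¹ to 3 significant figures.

Pressure gradient: |∂P/∂n| = 1000 Pa / 525000 m = 1.90×10⁻³ Pa/m
Geostrophic balance (pressure-gradient force = Coriolis force):
V_g = (1/(fρ)) |∂P/∂n| = 1.90×10⁻³ / (1.24×10⁻⁴ × 0.668) = 23.0 m/s

23.0 m s⁻¹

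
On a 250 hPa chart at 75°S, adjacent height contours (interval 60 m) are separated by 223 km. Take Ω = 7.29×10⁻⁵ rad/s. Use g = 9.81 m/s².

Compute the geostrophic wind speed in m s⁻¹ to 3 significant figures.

18.7 m s⁻¹

Coriolis parameter at 75°S:
f = 2Ω sin φ = 2 × 7.29×10⁻⁵ × sin 75° = 1.41×10⁻⁴ s⁻¹
Height gradient: |∂Z/∂n| = 60 m / 223000 m = 2.69×10⁻⁴
On a pressure surface, geostrophic balance gives V_g = (g/f)|∂Z/∂n|:
V_g = 9.81 × 2.69×10⁻⁴ / 1.41×10⁻⁴ = 18.7 m/s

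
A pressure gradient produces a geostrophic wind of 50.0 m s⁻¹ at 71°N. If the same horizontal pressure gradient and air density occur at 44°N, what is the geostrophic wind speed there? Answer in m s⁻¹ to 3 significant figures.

68.1 m s⁻¹

With the same pressure gradient and density, V_g ∝ 1/f ∝ 1/sin φ.
V₂ = V₁ · sin φ₁ / sin φ₂ = 50.0 × sin 71° / sin 44°
V₂ = 50.0 × 0.9455/0.6947 = 68.1 m s⁻¹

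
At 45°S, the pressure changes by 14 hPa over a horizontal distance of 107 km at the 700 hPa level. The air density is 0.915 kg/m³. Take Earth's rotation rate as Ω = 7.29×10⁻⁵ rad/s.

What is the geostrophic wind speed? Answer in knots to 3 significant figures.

270 knots

Coriolis parameter at 45°S:
f = 2Ω sin φ = 2 × 7.29×10⁻⁵ × sin 45° = 1.03×10⁻⁴ s⁻¹
Pressure gradient: |∂P/∂n| = 1400 Pa / 107000 m = 1.31×10⁻² Pa/m
Geostrophic balance (pressure-gradient force = Coriolis force):
V_g = (1/(fρ)) |∂P/∂n| = 1.31×10⁻² / (1.03×10⁻⁴ × 0.915) = 139 m/s
Converting: 139 m/s × 1.944 = 270 knots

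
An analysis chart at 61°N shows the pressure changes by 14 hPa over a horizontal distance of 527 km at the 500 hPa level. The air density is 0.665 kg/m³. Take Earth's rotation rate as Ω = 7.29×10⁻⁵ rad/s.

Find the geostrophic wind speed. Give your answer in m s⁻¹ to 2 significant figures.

31 m s⁻¹

Coriolis parameter at 61°N:
f = 2Ω sin φ = 2 × 7.29×10⁻⁵ × sin 61° = 1.28×10⁻⁴ s⁻¹
Pressure gradient: |∂P/∂n| = 1400 Pa / 527000 m = 2.66×10⁻³ Pa/m
Geostrophic balance (pressure-gradient force = Coriolis force):
V_g = (1/(fρ)) |∂P/∂n| = 2.66×10⁻³ / (1.28×10⁻⁴ × 0.665) = 31.3 m/s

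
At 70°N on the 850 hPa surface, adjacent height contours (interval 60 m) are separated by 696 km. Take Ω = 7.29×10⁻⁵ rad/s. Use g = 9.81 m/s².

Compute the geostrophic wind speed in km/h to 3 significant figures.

22.2 km/h

Coriolis parameter at 70°N:
f = 2Ω sin φ = 2 × 7.29×10⁻⁵ × sin 70° = 1.37×10⁻⁴ s⁻¹
Height gradient: |∂Z/∂n| = 60 m / 696000 m = 8.62×10⁻⁵
On a pressure surface, geostrophic balance gives V_g = (g/f)|∂Z/∂n|:
V_g = 9.81 × 8.62×10⁻⁵ / 1.37×10⁻⁴ = 6.17 m/s
Converting: 6.17 m/s × 3.6 = 22.2 km/h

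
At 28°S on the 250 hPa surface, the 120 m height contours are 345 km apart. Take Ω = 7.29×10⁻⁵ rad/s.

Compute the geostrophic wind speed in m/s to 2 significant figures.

Coriolis parameter at 28°S:
f = 2Ω sin φ = 2 × 7.29×10⁻⁵ × sin 28° = 6.84×10⁻⁵ s⁻¹
Height gradient: |∂Z/∂n| = 120 m / 345000 m = 3.48×10⁻⁴
On a pressure surface, geostrophic balance gives V_g = (g/f)|∂Z/∂n|:
V_g = 9.81 × 3.48×10⁻⁴ / 6.84×10⁻⁵ = 49.8 m/s

50 m/s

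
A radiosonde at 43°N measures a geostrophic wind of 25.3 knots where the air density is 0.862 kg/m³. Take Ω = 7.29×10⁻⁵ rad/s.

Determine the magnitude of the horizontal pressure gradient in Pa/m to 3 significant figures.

Coriolis parameter at 43°N:
f = 2Ω sin φ = 2 × 7.29×10⁻⁵ × sin 43° = 9.94×10⁻⁵ s⁻¹
Wind speed in SI: 25.3 knots = 13.0 m/s
Geostrophic balance rearranged: |∂P/∂n| = f ρ V_g
|∂P/∂n| = 9.94×10⁻⁵ × 0.862 × 13.0 = 1.12×10⁻³ Pa/m

1.12×10⁻³ Pa/m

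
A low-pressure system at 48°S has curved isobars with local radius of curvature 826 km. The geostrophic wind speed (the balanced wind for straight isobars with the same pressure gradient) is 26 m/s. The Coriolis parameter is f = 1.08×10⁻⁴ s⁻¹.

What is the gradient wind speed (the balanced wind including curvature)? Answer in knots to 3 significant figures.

40.9 knots

Around a low, centrifugal force acts outward with Coriolis, so pressure-gradient force balances both:
(1/ρ)|∂P/∂n| = fV + V²/R  →  V² + fR·V − fR·V_g = 0
With fR = 1.08×10⁻⁴ × 826×10³ m = 89.2 m/s:
V = [−fR + √((fR)² + 4 fR V_g)]/2 = [−89.2 + √(89.2² + 4×89.2×26)]/2 = 21 m/s
Subgeostrophic (V < V_g = 26 m/s), as expected around a low.
Converting: 21 m/s × 1.944 = 40.9 knots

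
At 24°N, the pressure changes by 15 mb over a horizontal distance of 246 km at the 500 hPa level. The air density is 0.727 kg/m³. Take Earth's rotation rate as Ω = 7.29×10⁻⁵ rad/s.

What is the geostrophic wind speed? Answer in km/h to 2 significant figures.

Coriolis parameter at 24°N:
f = 2Ω sin φ = 2 × 7.29×10⁻⁵ × sin 24° = 5.93×10⁻⁵ s⁻¹
Pressure gradient: |∂P/∂n| = 1500 Pa / 246000 m = 6.10×10⁻³ Pa/m
Geostrophic balance (pressure-gradient force = Coriolis force):
V_g = (1/(fρ)) |∂P/∂n| = 6.10×10⁻³ / (5.93×10⁻⁵ × 0.727) = 141 m/s
Converting: 141 m/s × 3.6 = 510 km/h

510 km/h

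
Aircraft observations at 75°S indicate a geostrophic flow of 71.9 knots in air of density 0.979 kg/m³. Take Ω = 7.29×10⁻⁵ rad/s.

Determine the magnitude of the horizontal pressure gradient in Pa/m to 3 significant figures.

Coriolis parameter at 75°S:
f = 2Ω sin φ = 2 × 7.29×10⁻⁵ × sin 75° = 1.41×10⁻⁴ s⁻¹
Wind speed in SI: 71.9 knots = 37.0 m/s
Geostrophic balance rearranged: |∂P/∂n| = f ρ V_g
|∂P/∂n| = 1.41×10⁻⁴ × 0.979 × 37.0 = 5.10×10⁻³ Pa/m

5.10×10⁻³ Pa/m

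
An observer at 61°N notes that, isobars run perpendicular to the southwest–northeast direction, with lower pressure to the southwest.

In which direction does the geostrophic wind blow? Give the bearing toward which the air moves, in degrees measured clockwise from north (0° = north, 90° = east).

The pressure-gradient force points toward the southwest (bearing 225°).
Geostrophic balance: in the Northern Hemisphere the Coriolis force deflects motion to the right, so the geostrophic wind blows 90° to the right of the pressure-gradient force (low pressure on the left).
Rotating 225° by 90° clockwise gives 315° — the wind blows toward the northwest.

315°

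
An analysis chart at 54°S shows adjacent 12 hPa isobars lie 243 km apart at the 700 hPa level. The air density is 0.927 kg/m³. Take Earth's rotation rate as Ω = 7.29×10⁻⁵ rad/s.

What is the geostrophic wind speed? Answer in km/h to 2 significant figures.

Coriolis parameter at 54°S:
f = 2Ω sin φ = 2 × 7.29×10⁻⁵ × sin 54° = 1.18×10⁻⁴ s⁻¹
Pressure gradient: |∂P/∂n| = 1200 Pa / 243000 m = 4.94×10⁻³ Pa/m
Geostrophic balance (pressure-gradient force = Coriolis force):
V_g = (1/(fρ)) |∂P/∂n| = 4.94×10⁻³ / (1.18×10⁻⁴ × 0.927) = 45.2 m/s
Converting: 45.2 m/s × 3.6 = 160 km/h

160 km/h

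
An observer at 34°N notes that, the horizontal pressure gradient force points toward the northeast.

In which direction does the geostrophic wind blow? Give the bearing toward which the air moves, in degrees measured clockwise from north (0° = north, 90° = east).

The pressure-gradient force points toward the northeast (bearing 045°).
Geostrophic balance: in the Northern Hemisphere the Coriolis force deflects motion to the right, so the geostrophic wind blows 90° to the right of the pressure-gradient force (low pressure on the left).
Rotating 045° by 90° clockwise gives 135° — the wind blows toward the southeast.

135°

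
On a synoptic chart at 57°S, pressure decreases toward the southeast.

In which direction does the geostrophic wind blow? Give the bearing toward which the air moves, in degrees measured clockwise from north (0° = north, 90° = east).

045°

The pressure-gradient force points toward the southeast (bearing 135°).
Geostrophic balance: in the Southern Hemisphere the Coriolis force deflects motion to the left, so the geostrophic wind blows 90° to the left of the pressure-gradient force (low pressure on the right).
Rotating 135° by 90° counterclockwise gives 045° — the wind blows toward the northeast.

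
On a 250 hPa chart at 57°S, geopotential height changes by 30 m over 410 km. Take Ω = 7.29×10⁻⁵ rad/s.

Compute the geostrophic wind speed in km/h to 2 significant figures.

Coriolis parameter at 57°S:
f = 2Ω sin φ = 2 × 7.29×10⁻⁵ × sin 57° = 1.22×10⁻⁴ s⁻¹
Height gradient: |∂Z/∂n| = 30 m / 410000 m = 7.32×10⁻⁵
On a pressure surface, geostrophic balance gives V_g = (g/f)|∂Z/∂n|:
V_g = 9.81 × 7.32×10⁻⁵ / 1.22×10⁻⁴ = 5.87 m/s
Converting: 5.87 m/s × 3.6 = 21 km/h

21 km/h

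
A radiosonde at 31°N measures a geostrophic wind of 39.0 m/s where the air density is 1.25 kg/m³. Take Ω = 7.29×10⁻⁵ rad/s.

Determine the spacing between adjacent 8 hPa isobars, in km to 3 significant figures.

Coriolis parameter at 31°N:
f = 2Ω sin φ = 2 × 7.29×10⁻⁵ × sin 31° = 7.51×10⁻⁵ s⁻¹
Geostrophic balance rearranged: |∂P/∂n| = f ρ V_g
|∂P/∂n| = 7.51×10⁻⁵ × 1.25 × 39.0 = 3.66×10⁻³ Pa/m
Isobar spacing: Δn = ΔP/|∂P/∂n| = 800 Pa / 3.66×10⁻³ Pa/m = 218534 m ≈ 219 km

219 km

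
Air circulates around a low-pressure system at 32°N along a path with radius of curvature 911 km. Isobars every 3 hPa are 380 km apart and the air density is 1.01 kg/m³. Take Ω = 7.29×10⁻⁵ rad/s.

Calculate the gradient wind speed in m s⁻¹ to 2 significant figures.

9.0 m s⁻¹

Coriolis parameter at 32°N:
f = 2Ω sin φ = 2 × 7.29×10⁻⁵ × sin 32° = 7.73×10⁻⁵ s⁻¹
Pressure gradient: |∂P/∂n| = 300 Pa / 380000 m = 7.89×10⁻⁴ Pa/m
Geostrophic speed: V_g = |∂P/∂n|/(fρ) = 7.89×10⁻⁴/(7.73×10⁻⁵ × 1.01) = 10.1 m/s
Around a low, centrifugal force acts outward with Coriolis, so pressure-gradient force balances both:
(1/ρ)|∂P/∂n| = fV + V²/R  →  V² + fR·V − fR·V_g = 0
With fR = 7.73×10⁻⁵ × 911×10³ m = 70.4 m/s:
V = [−fR + √((fR)² + 4 fR V_g)]/2 = [−70.4 + √(70.4² + 4×70.4×10.1)]/2 = 8.97 m/s
Subgeostrophic (V < V_g = 10.1 m/s), as expected around a low.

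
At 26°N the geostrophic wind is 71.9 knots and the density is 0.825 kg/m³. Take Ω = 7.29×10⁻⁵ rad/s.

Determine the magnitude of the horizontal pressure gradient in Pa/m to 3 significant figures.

1.95×10⁻³ Pa/m

Coriolis parameter at 26°N:
f = 2Ω sin φ = 2 × 7.29×10⁻⁵ × sin 26° = 6.39×10⁻⁵ s⁻¹
Wind speed in SI: 71.9 knots = 37.0 m/s
Geostrophic balance rearranged: |∂P/∂n| = f ρ V_g
|∂P/∂n| = 6.39×10⁻⁵ × 0.825 × 37.0 = 1.95×10⁻³ Pa/m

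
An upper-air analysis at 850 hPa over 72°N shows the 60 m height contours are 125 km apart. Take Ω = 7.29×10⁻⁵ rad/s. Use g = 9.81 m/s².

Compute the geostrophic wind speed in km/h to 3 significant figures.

Coriolis parameter at 72°N:
f = 2Ω sin φ = 2 × 7.29×10⁻⁵ × sin 72° = 1.39×10⁻⁴ s⁻¹
Height gradient: |∂Z/∂n| = 60 m / 125000 m = 4.80×10⁻⁴
On a pressure surface, geostrophic balance gives V_g = (g/f)|∂Z/∂n|:
V_g = 9.81 × 4.80×10⁻⁴ / 1.39×10⁻⁴ = 34.0 m/s
Converting: 34.0 m/s × 3.6 = 122 km/h

122 km/h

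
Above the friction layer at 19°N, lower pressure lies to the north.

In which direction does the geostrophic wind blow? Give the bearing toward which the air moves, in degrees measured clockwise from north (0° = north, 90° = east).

The pressure-gradient force points toward the north (bearing 000°).
Geostrophic balance: in the Northern Hemisphere the Coriolis force deflects motion to the right, so the geostrophic wind blows 90° to the right of the pressure-gradient force (low pressure on the left).
Rotating 000° by 90° clockwise gives 090° — the wind blows toward the east.

090°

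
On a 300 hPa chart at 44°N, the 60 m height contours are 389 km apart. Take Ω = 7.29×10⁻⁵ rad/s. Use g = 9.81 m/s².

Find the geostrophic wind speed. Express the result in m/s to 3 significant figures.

Coriolis parameter at 44°N:
f = 2Ω sin φ = 2 × 7.29×10⁻⁵ × sin 44° = 1.01×10⁻⁴ s⁻¹
Height gradient: |∂Z/∂n| = 60 m / 389000 m = 1.54×10⁻⁴
On a pressure surface, geostrophic balance gives V_g = (g/f)|∂Z/∂n|:
V_g = 9.81 × 1.54×10⁻⁴ / 1.01×10⁻⁴ = 14.9 m/s

14.9 m/s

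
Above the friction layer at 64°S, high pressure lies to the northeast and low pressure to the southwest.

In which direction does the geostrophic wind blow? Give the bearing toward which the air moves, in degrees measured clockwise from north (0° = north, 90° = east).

135°

The pressure-gradient force points toward the southwest (bearing 225°).
Geostrophic balance: in the Southern Hemisphere the Coriolis force deflects motion to the left, so the geostrophic wind blows 90° to the left of the pressure-gradient force (low pressure on the right).
Rotating 225° by 90° counterclockwise gives 135° — the wind blows toward the southeast.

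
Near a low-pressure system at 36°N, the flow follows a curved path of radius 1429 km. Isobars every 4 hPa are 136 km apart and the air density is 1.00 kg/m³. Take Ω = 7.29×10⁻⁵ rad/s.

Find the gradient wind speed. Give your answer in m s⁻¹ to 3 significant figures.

Coriolis parameter at 36°N:
f = 2Ω sin φ = 2 × 7.29×10⁻⁵ × sin 36° = 8.57×10⁻⁵ s⁻¹
Pressure gradient: |∂P/∂n| = 400 Pa / 136000 m = 2.94×10⁻³ Pa/m
Geostrophic speed: V_g = |∂P/∂n|/(fρ) = 2.94×10⁻³/(8.57×10⁻⁵ × 1.00) = 34.3 m/s
Around a low, centrifugal force acts outward with Coriolis, so pressure-gradient force balances both:
(1/ρ)|∂P/∂n| = fV + V²/R  →  V² + fR·V − fR·V_g = 0
With fR = 8.57×10⁻⁵ × 1429×10³ m = 122 m/s:
V = [−fR + √((fR)² + 4 fR V_g)]/2 = [−122 + √(122² + 4×122×34.3)]/2 = 27.9 m/s
Subgeostrophic (V < V_g = 34.3 m/s), as expected around a low.

27.9 m s⁻¹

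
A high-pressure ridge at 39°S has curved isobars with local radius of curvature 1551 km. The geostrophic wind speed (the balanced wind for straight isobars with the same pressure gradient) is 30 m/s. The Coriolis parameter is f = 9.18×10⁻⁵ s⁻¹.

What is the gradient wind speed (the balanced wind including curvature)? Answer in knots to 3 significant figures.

Around a high, pressure-gradient force acts outward with centrifugal, so Coriolis balances both:
fV = (1/ρ)|∂P/∂n| + V²/R  →  V² − fR·V + fR·V_g = 0
With fR = 9.18×10⁻⁵ × 1551×10³ m = 142 m/s:
V = [fR − √((fR)² − 4 fR V_g)]/2 = [142 − √(142² − 4×142×30)]/2 = 43 m/s
Supergeostrophic (V > V_g = 30 m/s), as expected around a high.
Converting: 43 m/s × 1.944 = 83.5 knots

83.5 knots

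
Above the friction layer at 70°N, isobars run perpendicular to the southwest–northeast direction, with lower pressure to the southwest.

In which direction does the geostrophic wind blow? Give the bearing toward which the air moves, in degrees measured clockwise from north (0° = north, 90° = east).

The pressure-gradient force points toward the southwest (bearing 225°).
Geostrophic balance: in the Northern Hemisphere the Coriolis force deflects motion to the right, so the geostrophic wind blows 90° to the right of the pressure-gradient force (low pressure on the left).
Rotating 225° by 90° clockwise gives 315° — the wind blows toward the northwest.

315°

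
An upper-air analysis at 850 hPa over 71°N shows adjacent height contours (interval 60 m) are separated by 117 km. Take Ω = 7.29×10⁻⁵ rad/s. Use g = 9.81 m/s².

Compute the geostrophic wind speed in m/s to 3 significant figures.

Coriolis parameter at 71°N:
f = 2Ω sin φ = 2 × 7.29×10⁻⁵ × sin 71° = 1.38×10⁻⁴ s⁻¹
Height gradient: |∂Z/∂n| = 60 m / 117000 m = 5.13×10⁻⁴
On a pressure surface, geostrophic balance gives V_g = (g/f)|∂Z/∂n|:
V_g = 9.81 × 5.13×10⁻⁴ / 1.38×10⁻⁴ = 36.5 m/s

36.5 m/s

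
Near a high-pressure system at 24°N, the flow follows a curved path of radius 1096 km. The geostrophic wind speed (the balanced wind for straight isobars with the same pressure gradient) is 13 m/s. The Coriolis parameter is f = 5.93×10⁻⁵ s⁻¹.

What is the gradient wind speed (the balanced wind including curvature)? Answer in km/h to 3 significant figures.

Around a high, pressure-gradient force acts outward with centrifugal, so Coriolis balances both:
fV = (1/ρ)|∂P/∂n| + V²/R  →  V² − fR·V + fR·V_g = 0
With fR = 5.93×10⁻⁵ × 1096×10³ m = 65.0 m/s:
V = [fR − √((fR)² − 4 fR V_g)]/2 = [65.0 − √(65.0² − 4×65.0×13)]/2 = 18 m/s
Supergeostrophic (V > V_g = 13 m/s), as expected around a high.
Converting: 18 m/s × 3.6 = 64.7 km/h

64.7 km/h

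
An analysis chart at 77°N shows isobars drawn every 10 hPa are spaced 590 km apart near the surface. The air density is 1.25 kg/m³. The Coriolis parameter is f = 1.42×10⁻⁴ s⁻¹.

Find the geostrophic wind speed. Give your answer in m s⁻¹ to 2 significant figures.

Pressure gradient: |∂P/∂n| = 1000 Pa / 590000 m = 1.69×10⁻³ Pa/m
Geostrophic balance (pressure-gradient force = Coriolis force):
V_g = (1/(fρ)) |∂P/∂n| = 1.69×10⁻³ / (1.42×10⁻⁴ × 1.25) = 9.55 m/s

9.5 m s⁻¹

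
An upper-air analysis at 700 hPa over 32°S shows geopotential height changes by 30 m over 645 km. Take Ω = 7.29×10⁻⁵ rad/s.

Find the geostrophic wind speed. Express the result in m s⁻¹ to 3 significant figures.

5.91 m s⁻¹

Coriolis parameter at 32°S:
f = 2Ω sin φ = 2 × 7.29×10⁻⁵ × sin 32° = 7.73×10⁻⁵ s⁻¹
Height gradient: |∂Z/∂n| = 30 m / 645000 m = 4.65×10⁻⁵
On a pressure surface, geostrophic balance gives V_g = (g/f)|∂Z/∂n|:
V_g = 9.81 × 4.65×10⁻⁵ / 7.73×10⁻⁵ = 5.91 m/s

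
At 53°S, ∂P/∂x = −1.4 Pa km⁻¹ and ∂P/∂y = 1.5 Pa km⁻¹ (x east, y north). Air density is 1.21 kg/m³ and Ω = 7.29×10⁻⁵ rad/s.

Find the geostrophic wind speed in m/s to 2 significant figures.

15 m/s

Coriolis parameter at 53°S:
f = 2Ω sin φ = 2 × 7.29×10⁻⁵ × sin 53° = 1.16×10⁻⁴ s⁻¹
In the Southern Hemisphere f is negative: f = −1.16×10⁻⁴ s⁻¹.
Component geostrophic relations (x east, y north):
u_g = −(1/(fρ)) ∂P/∂y,  v_g = (1/(fρ)) ∂P/∂x
u_g = −(1.5×10⁻³)/(−1.16×10⁻⁴ × 1.21) = 10.6 m/s;  v_g = (−1.4×10⁻³)/(−1.16×10⁻⁴ × 1.21) = 9.94 m/s
|V_g| = √(u_g² + v_g²) = 14.6 m/s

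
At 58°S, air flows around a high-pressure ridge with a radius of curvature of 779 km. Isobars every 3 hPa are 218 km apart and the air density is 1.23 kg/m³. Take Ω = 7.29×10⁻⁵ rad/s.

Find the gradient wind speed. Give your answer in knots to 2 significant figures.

20 knots

Coriolis parameter at 58°S:
f = 2Ω sin φ = 2 × 7.29×10⁻⁵ × sin 58° = 1.24×10⁻⁴ s⁻¹
Pressure gradient: |∂P/∂n| = 300 Pa / 218000 m = 1.38×10⁻³ Pa/m
Geostrophic speed: V_g = |∂P/∂n|/(fρ) = 1.38×10⁻³/(1.24×10⁻⁴ × 1.23) = 9.05 m/s
Around a high, pressure-gradient force acts outward with centrifugal, so Coriolis balances both:
fV = (1/ρ)|∂P/∂n| + V²/R  →  V² − fR·V + fR·V_g = 0
With fR = 1.24×10⁻⁴ × 779×10³ m = 96.3 m/s:
V = [fR − √((fR)² − 4 fR V_g)]/2 = [96.3 − √(96.3² − 4×96.3×9.05)]/2 = 10.1 m/s
Supergeostrophic (V > V_g = 9.05 m/s), as expected around a high.
Converting: 10.1 m/s × 1.944 = 20 knots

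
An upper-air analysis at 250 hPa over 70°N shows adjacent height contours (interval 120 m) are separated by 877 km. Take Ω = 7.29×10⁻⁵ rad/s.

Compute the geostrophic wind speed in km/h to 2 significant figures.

Coriolis parameter at 70°N:
f = 2Ω sin φ = 2 × 7.29×10⁻⁵ × sin 70° = 1.37×10⁻⁴ s⁻¹
Height gradient: |∂Z/∂n| = 120 m / 877000 m = 1.37×10⁻⁴
On a pressure surface, geostrophic balance gives V_g = (g/f)|∂Z/∂n|:
V_g = 9.81 × 1.37×10⁻⁴ / 1.37×10⁻⁴ = 9.80 m/s
Converting: 9.80 m/s × 3.6 = 35 km/h

35 km/h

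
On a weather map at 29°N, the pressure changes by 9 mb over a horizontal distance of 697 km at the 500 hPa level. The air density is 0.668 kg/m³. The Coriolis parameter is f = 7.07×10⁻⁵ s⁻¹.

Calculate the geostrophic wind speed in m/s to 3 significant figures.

Pressure gradient: |∂P/∂n| = 900 Pa / 697000 m = 1.29×10⁻³ Pa/m
Geostrophic balance (pressure-gradient force = Coriolis force):
V_g = (1/(fρ)) |∂P/∂n| = 1.29×10⁻³ / (7.07×10⁻⁵ × 0.668) = 27.3 m/s

27.3 m/s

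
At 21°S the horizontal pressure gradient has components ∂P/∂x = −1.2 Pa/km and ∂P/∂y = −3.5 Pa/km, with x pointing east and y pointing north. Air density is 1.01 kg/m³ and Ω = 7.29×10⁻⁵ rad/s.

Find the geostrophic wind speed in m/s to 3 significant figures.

Coriolis parameter at 21°S:
f = 2Ω sin φ = 2 × 7.29×10⁻⁵ × sin 21° = 5.23×10⁻⁵ s⁻¹
In the Southern Hemisphere f is negative: f = −5.23×10⁻⁵ s⁻¹.
Component geostrophic relations (x east, y north):
u_g = −(1/(fρ)) ∂P/∂y,  v_g = (1/(fρ)) ∂P/∂x
u_g = −(−3.5×10⁻³)/(−5.23×10⁻⁵ × 1.01) = −66.3 m/s;  v_g = (−1.2×10⁻³)/(−5.23×10⁻⁵ × 1.01) = 22.7 m/s
|V_g| = √(u_g² + v_g²) = 70.1 m/s

70.1 m/s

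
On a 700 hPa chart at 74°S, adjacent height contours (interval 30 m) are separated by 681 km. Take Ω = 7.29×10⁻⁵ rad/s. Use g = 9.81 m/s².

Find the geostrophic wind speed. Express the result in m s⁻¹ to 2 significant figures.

3.1 m s⁻¹

Coriolis parameter at 74°S:
f = 2Ω sin φ = 2 × 7.29×10⁻⁵ × sin 74° = 1.40×10⁻⁴ s⁻¹
Height gradient: |∂Z/∂n| = 30 m / 681000 m = 4.41×10⁻⁵
On a pressure surface, geostrophic balance gives V_g = (g/f)|∂Z/∂n|:
V_g = 9.81 × 4.41×10⁻⁵ / 1.40×10⁻⁴ = 3.08 m/s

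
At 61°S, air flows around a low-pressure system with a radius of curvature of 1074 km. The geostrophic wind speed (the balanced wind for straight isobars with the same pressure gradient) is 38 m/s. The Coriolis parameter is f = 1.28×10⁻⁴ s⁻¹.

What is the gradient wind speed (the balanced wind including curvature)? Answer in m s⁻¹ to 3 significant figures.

31.0 m s⁻¹

Around a low, centrifugal force acts outward with Coriolis, so pressure-gradient force balances both:
(1/ρ)|∂P/∂n| = fV + V²/R  →  V² + fR·V − fR·V_g = 0
With fR = 1.28×10⁻⁴ × 1074×10³ m = 137 m/s:
V = [−fR + √((fR)² + 4 fR V_g)]/2 = [−137 + √(137² + 4×137×38)]/2 = 31 m/s
Subgeostrophic (V < V_g = 38 m/s), as expected around a low.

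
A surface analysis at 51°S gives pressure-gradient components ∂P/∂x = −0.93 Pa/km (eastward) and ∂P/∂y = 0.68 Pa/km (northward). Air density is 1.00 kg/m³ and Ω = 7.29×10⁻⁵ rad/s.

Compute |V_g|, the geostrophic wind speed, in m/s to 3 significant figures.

10.2 m/s

Coriolis parameter at 51°S:
f = 2Ω sin φ = 2 × 7.29×10⁻⁵ × sin 51° = 1.13×10⁻⁴ s⁻¹
In the Southern Hemisphere f is negative: f = −1.13×10⁻⁴ s⁻¹.
Component geostrophic relations (x east, y north):
u_g = −(1/(fρ)) ∂P/∂y,  v_g = (1/(fρ)) ∂P/∂x
u_g = −(0.68×10⁻³)/(−1.13×10⁻⁴ × 1.00) = 6.00 m/s;  v_g = (−0.93×10⁻³)/(−1.13×10⁻⁴ × 1.00) = 8.21 m/s
|V_g| = √(u_g² + v_g²) = 10.2 m/s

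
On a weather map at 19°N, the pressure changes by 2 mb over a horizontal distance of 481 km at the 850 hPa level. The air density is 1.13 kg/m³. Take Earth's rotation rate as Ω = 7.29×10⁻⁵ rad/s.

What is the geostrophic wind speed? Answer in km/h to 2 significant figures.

28 km/h

Coriolis parameter at 19°N:
f = 2Ω sin φ = 2 × 7.29×10⁻⁵ × sin 19° = 4.75×10⁻⁵ s⁻¹
Pressure gradient: |∂P/∂n| = 200 Pa / 481000 m = 4.16×10⁻⁴ Pa/m
Geostrophic balance (pressure-gradient force = Coriolis force):
V_g = (1/(fρ)) |∂P/∂n| = 4.16×10⁻⁴ / (4.75×10⁻⁵ × 1.13) = 7.75 m/s
Converting: 7.75 m/s × 3.6 = 28 km/h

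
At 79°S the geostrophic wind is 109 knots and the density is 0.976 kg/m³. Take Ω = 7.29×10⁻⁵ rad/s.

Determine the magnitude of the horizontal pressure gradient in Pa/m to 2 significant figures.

7.8×10⁻³ Pa/m

Coriolis parameter at 79°S:
f = 2Ω sin φ = 2 × 7.29×10⁻⁵ × sin 79° = 1.43×10⁻⁴ s⁻¹
Wind speed in SI: 109 knots = 56.1 m/s
Geostrophic balance rearranged: |∂P/∂n| = f ρ V_g
|∂P/∂n| = 1.43×10⁻⁴ × 0.976 × 56.1 = 7.83×10⁻³ Pa/m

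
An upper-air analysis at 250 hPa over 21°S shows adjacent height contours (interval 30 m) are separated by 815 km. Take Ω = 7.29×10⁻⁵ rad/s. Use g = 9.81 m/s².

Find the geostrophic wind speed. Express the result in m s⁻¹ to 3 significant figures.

Coriolis parameter at 21°S:
f = 2Ω sin φ = 2 × 7.29×10⁻⁵ × sin 21° = 5.23×10⁻⁵ s⁻¹
Height gradient: |∂Z/∂n| = 30 m / 815000 m = 3.68×10⁻⁵
On a pressure surface, geostrophic balance gives V_g = (g/f)|∂Z/∂n|:
V_g = 9.81 × 3.68×10⁻⁵ / 5.23×10⁻⁵ = 6.91 m/s

6.91 m s⁻¹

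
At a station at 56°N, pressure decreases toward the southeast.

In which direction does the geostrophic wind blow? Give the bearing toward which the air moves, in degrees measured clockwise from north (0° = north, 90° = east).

The pressure-gradient force points toward the southeast (bearing 135°).
Geostrophic balance: in the Northern Hemisphere the Coriolis force deflects motion to the right, so the geostrophic wind blows 90° to the right of the pressure-gradient force (low pressure on the left).
Rotating 135° by 90° clockwise gives 225° — the wind blows toward the southwest.

225°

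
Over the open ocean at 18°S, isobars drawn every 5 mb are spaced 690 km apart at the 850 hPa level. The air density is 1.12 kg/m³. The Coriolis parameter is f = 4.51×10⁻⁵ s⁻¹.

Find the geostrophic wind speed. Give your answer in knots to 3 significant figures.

27.9 knots

Pressure gradient: |∂P/∂n| = 500 Pa / 690000 m = 7.25×10⁻⁴ Pa/m
Geostrophic balance (pressure-gradient force = Coriolis force):
V_g = (1/(fρ)) |∂P/∂n| = 7.25×10⁻⁴ / (4.51×10⁻⁵ × 1.12) = 14.3 m/s
Converting: 14.3 m/s × 1.944 = 27.9 knots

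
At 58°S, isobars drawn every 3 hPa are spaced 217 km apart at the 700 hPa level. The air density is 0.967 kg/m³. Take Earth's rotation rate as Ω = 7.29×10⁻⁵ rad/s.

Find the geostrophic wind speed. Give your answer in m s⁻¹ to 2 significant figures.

12 m s⁻¹

Coriolis parameter at 58°S:
f = 2Ω sin φ = 2 × 7.29×10⁻⁵ × sin 58° = 1.24×10⁻⁴ s⁻¹
Pressure gradient: |∂P/∂n| = 300 Pa / 217000 m = 1.38×10⁻³ Pa/m
Geostrophic balance (pressure-gradient force = Coriolis force):
V_g = (1/(fρ)) |∂P/∂n| = 1.38×10⁻³ / (1.24×10⁻⁴ × 0.967) = 11.6 m/s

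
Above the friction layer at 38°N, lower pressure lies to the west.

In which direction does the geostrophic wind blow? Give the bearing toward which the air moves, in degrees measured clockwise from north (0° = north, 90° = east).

The pressure-gradient force points toward the west (bearing 270°).
Geostrophic balance: in the Northern Hemisphere the Coriolis force deflects motion to the right, so the geostrophic wind blows 90° to the right of the pressure-gradient force (low pressure on the left).
Rotating 270° by 90° clockwise gives 000° — the wind blows toward the north.

000°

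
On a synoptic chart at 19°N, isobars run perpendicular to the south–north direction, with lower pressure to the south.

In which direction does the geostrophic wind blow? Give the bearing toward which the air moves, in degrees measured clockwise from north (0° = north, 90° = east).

270°

The pressure-gradient force points toward the south (bearing 180°).
Geostrophic balance: in the Northern Hemisphere the Coriolis force deflects motion to the right, so the geostrophic wind blows 90° to the right of the pressure-gradient force (low pressure on the left).
Rotating 180° by 90° clockwise gives 270° — the wind blows toward the west.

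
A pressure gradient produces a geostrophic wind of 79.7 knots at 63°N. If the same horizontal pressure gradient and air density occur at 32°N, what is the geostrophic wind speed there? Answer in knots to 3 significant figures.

134 knots

With the same pressure gradient and density, V_g ∝ 1/f ∝ 1/sin φ.
V₂ = V₁ · sin φ₁ / sin φ₂ = 79.7 × sin 63° / sin 32°
V₂ = 79.7 × 0.8910/0.5299 = 134 knots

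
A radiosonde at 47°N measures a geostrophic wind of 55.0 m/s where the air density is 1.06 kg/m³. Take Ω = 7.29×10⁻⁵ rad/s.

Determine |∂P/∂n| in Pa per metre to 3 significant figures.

Coriolis parameter at 47°N:
f = 2Ω sin φ = 2 × 7.29×10⁻⁵ × sin 47° = 1.07×10⁻⁴ s⁻¹
Geostrophic balance rearranged: |∂P/∂n| = f ρ V_g
|∂P/∂n| = 1.07×10⁻⁴ × 1.06 × 55.0 = 6.22×10⁻³ Pa/m

6.22×10⁻³ Pa/m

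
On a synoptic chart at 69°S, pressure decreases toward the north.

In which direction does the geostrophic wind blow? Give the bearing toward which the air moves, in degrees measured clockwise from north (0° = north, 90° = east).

The pressure-gradient force points toward the north (bearing 000°).
Geostrophic balance: in the Southern Hemisphere the Coriolis force deflects motion to the left, so the geostrophic wind blows 90° to the left of the pressure-gradient force (low pressure on the right).
Rotating 000° by 90° counterclockwise gives 270° — the wind blows toward the west.

270°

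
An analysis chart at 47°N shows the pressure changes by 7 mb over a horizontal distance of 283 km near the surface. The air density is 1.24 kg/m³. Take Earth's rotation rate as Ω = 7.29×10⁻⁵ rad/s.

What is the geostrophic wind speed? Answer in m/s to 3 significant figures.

Coriolis parameter at 47°N:
f = 2Ω sin φ = 2 × 7.29×10⁻⁵ × sin 47° = 1.07×10⁻⁴ s⁻¹
Pressure gradient: |∂P/∂n| = 700 Pa / 283000 m = 2.47×10⁻³ Pa/m
Geostrophic balance (pressure-gradient force = Coriolis force):
V_g = (1/(fρ)) |∂P/∂n| = 2.47×10⁻³ / (1.07×10⁻⁴ × 1.24) = 18.7 m/s

18.7 m/s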